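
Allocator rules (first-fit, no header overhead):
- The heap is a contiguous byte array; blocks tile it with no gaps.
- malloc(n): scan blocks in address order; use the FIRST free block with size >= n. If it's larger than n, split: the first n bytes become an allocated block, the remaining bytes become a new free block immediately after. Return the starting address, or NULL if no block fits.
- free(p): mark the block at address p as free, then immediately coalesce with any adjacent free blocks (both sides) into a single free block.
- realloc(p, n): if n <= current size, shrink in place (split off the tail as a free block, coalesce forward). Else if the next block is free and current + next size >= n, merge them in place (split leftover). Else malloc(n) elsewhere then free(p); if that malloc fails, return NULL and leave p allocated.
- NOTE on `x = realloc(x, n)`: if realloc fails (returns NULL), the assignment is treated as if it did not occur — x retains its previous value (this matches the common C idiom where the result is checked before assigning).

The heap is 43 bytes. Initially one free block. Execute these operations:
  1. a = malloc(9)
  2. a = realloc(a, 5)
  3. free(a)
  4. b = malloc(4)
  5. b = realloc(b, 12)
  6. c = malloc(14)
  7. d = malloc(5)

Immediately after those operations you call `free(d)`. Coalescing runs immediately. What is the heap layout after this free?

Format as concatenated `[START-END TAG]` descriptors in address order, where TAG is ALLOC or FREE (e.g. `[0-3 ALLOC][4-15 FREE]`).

Op 1: a = malloc(9) -> a = 0; heap: [0-8 ALLOC][9-42 FREE]
Op 2: a = realloc(a, 5) -> a = 0; heap: [0-4 ALLOC][5-42 FREE]
Op 3: free(a) -> (freed a); heap: [0-42 FREE]
Op 4: b = malloc(4) -> b = 0; heap: [0-3 ALLOC][4-42 FREE]
Op 5: b = realloc(b, 12) -> b = 0; heap: [0-11 ALLOC][12-42 FREE]
Op 6: c = malloc(14) -> c = 12; heap: [0-11 ALLOC][12-25 ALLOC][26-42 FREE]
Op 7: d = malloc(5) -> d = 26; heap: [0-11 ALLOC][12-25 ALLOC][26-30 ALLOC][31-42 FREE]
free(d): d = 26 -> block [26-30 ALLOC]; mark free, coalesce with adjacent free neighbors -> [0-11 ALLOC][12-25 ALLOC][26-42 FREE]

Answer: [0-11 ALLOC][12-25 ALLOC][26-42 FREE]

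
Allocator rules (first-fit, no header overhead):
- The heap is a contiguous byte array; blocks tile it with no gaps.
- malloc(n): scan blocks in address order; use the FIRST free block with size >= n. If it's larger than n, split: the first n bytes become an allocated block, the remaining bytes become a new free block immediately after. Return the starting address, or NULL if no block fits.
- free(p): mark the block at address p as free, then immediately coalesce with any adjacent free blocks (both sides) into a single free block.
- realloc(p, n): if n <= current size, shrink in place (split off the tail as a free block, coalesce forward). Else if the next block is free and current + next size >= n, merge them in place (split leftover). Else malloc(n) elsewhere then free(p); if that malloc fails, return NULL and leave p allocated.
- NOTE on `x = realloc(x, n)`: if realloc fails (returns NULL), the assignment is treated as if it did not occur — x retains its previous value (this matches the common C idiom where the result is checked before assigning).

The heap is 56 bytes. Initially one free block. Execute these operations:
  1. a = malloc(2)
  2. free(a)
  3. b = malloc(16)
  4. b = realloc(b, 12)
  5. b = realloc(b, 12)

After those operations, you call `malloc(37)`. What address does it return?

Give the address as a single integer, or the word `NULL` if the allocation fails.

Answer: 12

Derivation:
Op 1: a = malloc(2) -> a = 0; heap: [0-1 ALLOC][2-55 FREE]
Op 2: free(a) -> (freed a); heap: [0-55 FREE]
Op 3: b = malloc(16) -> b = 0; heap: [0-15 ALLOC][16-55 FREE]
Op 4: b = realloc(b, 12) -> b = 0; heap: [0-11 ALLOC][12-55 FREE]
Op 5: b = realloc(b, 12) -> b = 0; heap: [0-11 ALLOC][12-55 FREE]
malloc(37): first-fit scan over [0-11 ALLOC][12-55 FREE] -> 12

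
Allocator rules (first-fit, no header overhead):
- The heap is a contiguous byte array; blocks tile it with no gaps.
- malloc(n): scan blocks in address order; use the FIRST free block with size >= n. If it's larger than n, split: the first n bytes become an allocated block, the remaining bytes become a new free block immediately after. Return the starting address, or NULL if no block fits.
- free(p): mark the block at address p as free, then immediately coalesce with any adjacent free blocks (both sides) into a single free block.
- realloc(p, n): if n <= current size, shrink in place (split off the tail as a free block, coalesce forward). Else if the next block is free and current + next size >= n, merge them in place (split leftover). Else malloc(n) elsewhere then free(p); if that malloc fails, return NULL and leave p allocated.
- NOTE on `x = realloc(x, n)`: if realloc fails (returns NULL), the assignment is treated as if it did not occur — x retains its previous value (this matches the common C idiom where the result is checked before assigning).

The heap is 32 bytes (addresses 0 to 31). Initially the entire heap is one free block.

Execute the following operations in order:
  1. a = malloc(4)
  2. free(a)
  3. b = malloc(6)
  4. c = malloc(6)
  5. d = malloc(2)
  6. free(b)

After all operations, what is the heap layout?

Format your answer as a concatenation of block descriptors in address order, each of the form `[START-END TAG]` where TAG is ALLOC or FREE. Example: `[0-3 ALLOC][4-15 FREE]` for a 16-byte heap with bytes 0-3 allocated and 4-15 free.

Op 1: a = malloc(4) -> a = 0; heap: [0-3 ALLOC][4-31 FREE]
Op 2: free(a) -> (freed a); heap: [0-31 FREE]
Op 3: b = malloc(6) -> b = 0; heap: [0-5 ALLOC][6-31 FREE]
Op 4: c = malloc(6) -> c = 6; heap: [0-5 ALLOC][6-11 ALLOC][12-31 FREE]
Op 5: d = malloc(2) -> d = 12; heap: [0-5 ALLOC][6-11 ALLOC][12-13 ALLOC][14-31 FREE]
Op 6: free(b) -> (freed b); heap: [0-5 FREE][6-11 ALLOC][12-13 ALLOC][14-31 FREE]

Answer: [0-5 FREE][6-11 ALLOC][12-13 ALLOC][14-31 FREE]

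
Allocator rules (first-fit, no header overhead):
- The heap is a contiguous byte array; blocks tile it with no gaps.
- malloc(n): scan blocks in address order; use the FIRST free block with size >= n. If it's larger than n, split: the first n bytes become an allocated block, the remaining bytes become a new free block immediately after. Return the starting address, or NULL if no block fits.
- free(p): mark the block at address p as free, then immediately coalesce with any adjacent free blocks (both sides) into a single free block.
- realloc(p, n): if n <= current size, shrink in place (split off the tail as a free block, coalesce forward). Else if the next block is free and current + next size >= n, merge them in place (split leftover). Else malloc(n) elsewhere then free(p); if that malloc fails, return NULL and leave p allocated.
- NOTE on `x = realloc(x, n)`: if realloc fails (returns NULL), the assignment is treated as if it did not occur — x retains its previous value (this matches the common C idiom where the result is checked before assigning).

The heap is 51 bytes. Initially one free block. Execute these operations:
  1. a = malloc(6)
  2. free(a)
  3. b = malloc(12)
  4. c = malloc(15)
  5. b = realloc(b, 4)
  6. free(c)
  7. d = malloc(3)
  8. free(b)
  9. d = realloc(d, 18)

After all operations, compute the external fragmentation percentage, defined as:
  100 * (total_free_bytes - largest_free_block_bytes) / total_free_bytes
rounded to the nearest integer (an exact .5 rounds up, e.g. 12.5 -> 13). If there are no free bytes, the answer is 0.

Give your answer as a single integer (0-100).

Answer: 12

Derivation:
Op 1: a = malloc(6) -> a = 0; heap: [0-5 ALLOC][6-50 FREE]
Op 2: free(a) -> (freed a); heap: [0-50 FREE]
Op 3: b = malloc(12) -> b = 0; heap: [0-11 ALLOC][12-50 FREE]
Op 4: c = malloc(15) -> c = 12; heap: [0-11 ALLOC][12-26 ALLOC][27-50 FREE]
Op 5: b = realloc(b, 4) -> b = 0; heap: [0-3 ALLOC][4-11 FREE][12-26 ALLOC][27-50 FREE]
Op 6: free(c) -> (freed c); heap: [0-3 ALLOC][4-50 FREE]
Op 7: d = malloc(3) -> d = 4; heap: [0-3 ALLOC][4-6 ALLOC][7-50 FREE]
Op 8: free(b) -> (freed b); heap: [0-3 FREE][4-6 ALLOC][7-50 FREE]
Op 9: d = realloc(d, 18) -> d = 4; heap: [0-3 FREE][4-21 ALLOC][22-50 FREE]
Free blocks: [4 29] total_free=33 largest=29 -> 100*(33-29)/33 = 400/33 ≈ 12.121 -> rounds to 12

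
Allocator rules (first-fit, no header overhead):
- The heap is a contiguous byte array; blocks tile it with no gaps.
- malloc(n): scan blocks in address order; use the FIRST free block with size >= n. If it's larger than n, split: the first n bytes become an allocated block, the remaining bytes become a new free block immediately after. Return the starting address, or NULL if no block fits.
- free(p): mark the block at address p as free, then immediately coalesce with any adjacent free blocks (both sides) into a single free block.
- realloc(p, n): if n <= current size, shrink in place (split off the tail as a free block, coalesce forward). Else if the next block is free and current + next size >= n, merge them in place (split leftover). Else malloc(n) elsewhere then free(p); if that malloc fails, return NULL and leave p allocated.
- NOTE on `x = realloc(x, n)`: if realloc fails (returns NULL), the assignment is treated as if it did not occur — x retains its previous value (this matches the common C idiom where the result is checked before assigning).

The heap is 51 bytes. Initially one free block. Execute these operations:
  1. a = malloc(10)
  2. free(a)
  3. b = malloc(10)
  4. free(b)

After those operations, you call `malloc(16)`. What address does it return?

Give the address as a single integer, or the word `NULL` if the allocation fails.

Op 1: a = malloc(10) -> a = 0; heap: [0-9 ALLOC][10-50 FREE]
Op 2: free(a) -> (freed a); heap: [0-50 FREE]
Op 3: b = malloc(10) -> b = 0; heap: [0-9 ALLOC][10-50 FREE]
Op 4: free(b) -> (freed b); heap: [0-50 FREE]
malloc(16): first-fit scan over [0-50 FREE] -> 0

Answer: 0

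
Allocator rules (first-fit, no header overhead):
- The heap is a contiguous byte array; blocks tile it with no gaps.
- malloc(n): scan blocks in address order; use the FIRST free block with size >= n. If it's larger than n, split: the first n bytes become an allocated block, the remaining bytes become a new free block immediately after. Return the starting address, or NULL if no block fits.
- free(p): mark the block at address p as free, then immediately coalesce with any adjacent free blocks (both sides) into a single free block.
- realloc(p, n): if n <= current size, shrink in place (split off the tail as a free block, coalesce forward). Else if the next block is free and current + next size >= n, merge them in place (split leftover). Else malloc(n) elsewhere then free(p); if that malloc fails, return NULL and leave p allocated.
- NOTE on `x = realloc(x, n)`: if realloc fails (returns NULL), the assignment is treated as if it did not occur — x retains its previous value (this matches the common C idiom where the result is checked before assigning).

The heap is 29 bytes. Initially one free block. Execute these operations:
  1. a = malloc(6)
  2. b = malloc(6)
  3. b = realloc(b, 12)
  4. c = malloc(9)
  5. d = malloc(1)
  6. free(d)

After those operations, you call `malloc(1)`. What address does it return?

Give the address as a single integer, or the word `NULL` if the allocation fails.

Answer: 27

Derivation:
Op 1: a = malloc(6) -> a = 0; heap: [0-5 ALLOC][6-28 FREE]
Op 2: b = malloc(6) -> b = 6; heap: [0-5 ALLOC][6-11 ALLOC][12-28 FREE]
Op 3: b = realloc(b, 12) -> b = 6; heap: [0-5 ALLOC][6-17 ALLOC][18-28 FREE]
Op 4: c = malloc(9) -> c = 18; heap: [0-5 ALLOC][6-17 ALLOC][18-26 ALLOC][27-28 FREE]
Op 5: d = malloc(1) -> d = 27; heap: [0-5 ALLOC][6-17 ALLOC][18-26 ALLOC][27-27 ALLOC][28-28 FREE]
Op 6: free(d) -> (freed d); heap: [0-5 ALLOC][6-17 ALLOC][18-26 ALLOC][27-28 FREE]
malloc(1): first-fit scan over [0-5 ALLOC][6-17 ALLOC][18-26 ALLOC][27-28 FREE] -> 27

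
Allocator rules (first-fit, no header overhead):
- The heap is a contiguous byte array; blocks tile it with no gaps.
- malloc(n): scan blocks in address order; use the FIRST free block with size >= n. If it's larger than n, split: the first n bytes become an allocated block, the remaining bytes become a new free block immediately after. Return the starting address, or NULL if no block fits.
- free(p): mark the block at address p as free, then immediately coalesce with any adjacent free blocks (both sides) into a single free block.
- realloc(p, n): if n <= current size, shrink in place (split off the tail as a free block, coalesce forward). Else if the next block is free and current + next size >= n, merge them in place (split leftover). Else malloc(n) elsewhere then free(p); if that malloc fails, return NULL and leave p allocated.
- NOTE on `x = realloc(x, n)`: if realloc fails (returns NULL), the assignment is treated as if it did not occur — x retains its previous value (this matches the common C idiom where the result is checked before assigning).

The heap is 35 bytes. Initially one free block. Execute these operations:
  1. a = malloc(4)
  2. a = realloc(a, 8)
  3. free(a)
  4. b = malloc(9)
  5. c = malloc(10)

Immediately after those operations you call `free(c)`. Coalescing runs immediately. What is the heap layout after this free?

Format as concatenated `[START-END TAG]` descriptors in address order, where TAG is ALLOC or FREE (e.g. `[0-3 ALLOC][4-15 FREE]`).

Op 1: a = malloc(4) -> a = 0; heap: [0-3 ALLOC][4-34 FREE]
Op 2: a = realloc(a, 8) -> a = 0; heap: [0-7 ALLOC][8-34 FREE]
Op 3: free(a) -> (freed a); heap: [0-34 FREE]
Op 4: b = malloc(9) -> b = 0; heap: [0-8 ALLOC][9-34 FREE]
Op 5: c = malloc(10) -> c = 9; heap: [0-8 ALLOC][9-18 ALLOC][19-34 FREE]
free(c): c = 9 -> block [9-18 ALLOC]; mark free, coalesce with adjacent free neighbors -> [0-8 ALLOC][9-34 FREE]

Answer: [0-8 ALLOC][9-34 FREE]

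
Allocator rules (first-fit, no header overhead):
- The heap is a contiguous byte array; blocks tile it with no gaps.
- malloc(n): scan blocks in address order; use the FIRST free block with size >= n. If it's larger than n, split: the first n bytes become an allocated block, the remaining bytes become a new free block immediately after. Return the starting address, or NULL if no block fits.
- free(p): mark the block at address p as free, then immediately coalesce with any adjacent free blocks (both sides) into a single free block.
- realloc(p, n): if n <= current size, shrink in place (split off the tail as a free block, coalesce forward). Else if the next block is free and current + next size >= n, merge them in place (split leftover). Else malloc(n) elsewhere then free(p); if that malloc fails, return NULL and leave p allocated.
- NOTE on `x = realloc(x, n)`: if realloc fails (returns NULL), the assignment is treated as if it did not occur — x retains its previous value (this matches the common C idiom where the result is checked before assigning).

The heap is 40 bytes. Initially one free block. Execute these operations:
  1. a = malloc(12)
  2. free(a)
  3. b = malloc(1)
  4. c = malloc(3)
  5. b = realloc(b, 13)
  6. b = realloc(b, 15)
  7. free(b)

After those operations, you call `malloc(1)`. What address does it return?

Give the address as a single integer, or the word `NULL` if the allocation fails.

Op 1: a = malloc(12) -> a = 0; heap: [0-11 ALLOC][12-39 FREE]
Op 2: free(a) -> (freed a); heap: [0-39 FREE]
Op 3: b = malloc(1) -> b = 0; heap: [0-0 ALLOC][1-39 FREE]
Op 4: c = malloc(3) -> c = 1; heap: [0-0 ALLOC][1-3 ALLOC][4-39 FREE]
Op 5: b = realloc(b, 13) -> b = 4; heap: [0-0 FREE][1-3 ALLOC][4-16 ALLOC][17-39 FREE]
Op 6: b = realloc(b, 15) -> b = 4; heap: [0-0 FREE][1-3 ALLOC][4-18 ALLOC][19-39 FREE]
Op 7: free(b) -> (freed b); heap: [0-0 FREE][1-3 ALLOC][4-39 FREE]
malloc(1): first-fit scan over [0-0 FREE][1-3 ALLOC][4-39 FREE] -> 0

Answer: 0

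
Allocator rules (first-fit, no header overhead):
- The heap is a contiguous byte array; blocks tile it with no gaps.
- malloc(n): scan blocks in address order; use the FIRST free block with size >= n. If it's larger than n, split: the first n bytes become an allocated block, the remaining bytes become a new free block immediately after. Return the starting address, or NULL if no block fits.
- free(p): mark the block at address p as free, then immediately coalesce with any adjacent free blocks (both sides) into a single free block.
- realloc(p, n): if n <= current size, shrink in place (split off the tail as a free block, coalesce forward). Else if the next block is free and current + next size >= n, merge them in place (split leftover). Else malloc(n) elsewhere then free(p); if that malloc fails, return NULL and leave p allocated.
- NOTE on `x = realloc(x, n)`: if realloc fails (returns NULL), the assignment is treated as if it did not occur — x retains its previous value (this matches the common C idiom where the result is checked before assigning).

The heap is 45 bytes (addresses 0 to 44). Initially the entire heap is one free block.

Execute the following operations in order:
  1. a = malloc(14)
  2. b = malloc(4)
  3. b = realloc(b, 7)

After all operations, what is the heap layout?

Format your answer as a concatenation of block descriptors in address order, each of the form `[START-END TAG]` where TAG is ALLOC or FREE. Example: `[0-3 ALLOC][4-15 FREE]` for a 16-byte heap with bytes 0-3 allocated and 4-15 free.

Answer: [0-13 ALLOC][14-20 ALLOC][21-44 FREE]

Derivation:
Op 1: a = malloc(14) -> a = 0; heap: [0-13 ALLOC][14-44 FREE]
Op 2: b = malloc(4) -> b = 14; heap: [0-13 ALLOC][14-17 ALLOC][18-44 FREE]
Op 3: b = realloc(b, 7) -> b = 14; heap: [0-13 ALLOC][14-20 ALLOC][21-44 FREE]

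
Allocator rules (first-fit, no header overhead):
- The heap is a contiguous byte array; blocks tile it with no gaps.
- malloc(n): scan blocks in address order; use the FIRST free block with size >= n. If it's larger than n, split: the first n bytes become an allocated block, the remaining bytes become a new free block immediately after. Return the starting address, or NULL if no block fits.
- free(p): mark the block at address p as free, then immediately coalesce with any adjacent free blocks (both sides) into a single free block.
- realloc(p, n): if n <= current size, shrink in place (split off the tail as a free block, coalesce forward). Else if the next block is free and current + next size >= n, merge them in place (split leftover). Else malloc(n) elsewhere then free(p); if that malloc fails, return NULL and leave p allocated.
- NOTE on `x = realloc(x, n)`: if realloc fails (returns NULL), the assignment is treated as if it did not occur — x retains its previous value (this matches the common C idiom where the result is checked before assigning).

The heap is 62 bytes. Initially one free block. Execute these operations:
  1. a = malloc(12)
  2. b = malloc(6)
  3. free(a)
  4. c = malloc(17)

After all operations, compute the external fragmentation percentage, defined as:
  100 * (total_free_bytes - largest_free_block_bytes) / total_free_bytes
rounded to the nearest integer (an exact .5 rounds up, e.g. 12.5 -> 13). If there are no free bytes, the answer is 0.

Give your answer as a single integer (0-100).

Op 1: a = malloc(12) -> a = 0; heap: [0-11 ALLOC][12-61 FREE]
Op 2: b = malloc(6) -> b = 12; heap: [0-11 ALLOC][12-17 ALLOC][18-61 FREE]
Op 3: free(a) -> (freed a); heap: [0-11 FREE][12-17 ALLOC][18-61 FREE]
Op 4: c = malloc(17) -> c = 18; heap: [0-11 FREE][12-17 ALLOC][18-34 ALLOC][35-61 FREE]
Free blocks: [12 27] total_free=39 largest=27 -> 100*(39-27)/39 = 1200/39 ≈ 30.769 -> rounds to 31

Answer: 31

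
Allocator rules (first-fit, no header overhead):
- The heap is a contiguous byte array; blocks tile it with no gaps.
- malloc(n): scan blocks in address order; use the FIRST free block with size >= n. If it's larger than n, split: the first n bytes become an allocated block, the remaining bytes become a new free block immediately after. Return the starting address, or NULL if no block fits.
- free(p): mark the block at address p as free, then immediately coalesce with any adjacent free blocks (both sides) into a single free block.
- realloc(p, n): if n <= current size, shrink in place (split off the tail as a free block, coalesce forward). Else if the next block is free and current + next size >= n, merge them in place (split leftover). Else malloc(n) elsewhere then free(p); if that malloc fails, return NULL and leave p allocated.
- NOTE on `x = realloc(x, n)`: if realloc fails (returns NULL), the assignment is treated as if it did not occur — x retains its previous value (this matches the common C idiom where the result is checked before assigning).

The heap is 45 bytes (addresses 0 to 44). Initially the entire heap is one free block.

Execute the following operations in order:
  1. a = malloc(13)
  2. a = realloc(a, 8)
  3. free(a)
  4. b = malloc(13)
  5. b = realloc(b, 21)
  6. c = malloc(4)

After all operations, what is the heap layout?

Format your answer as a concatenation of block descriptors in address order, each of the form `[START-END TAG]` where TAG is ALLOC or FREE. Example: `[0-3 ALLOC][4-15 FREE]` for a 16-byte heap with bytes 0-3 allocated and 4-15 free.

Answer: [0-20 ALLOC][21-24 ALLOC][25-44 FREE]

Derivation:
Op 1: a = malloc(13) -> a = 0; heap: [0-12 ALLOC][13-44 FREE]
Op 2: a = realloc(a, 8) -> a = 0; heap: [0-7 ALLOC][8-44 FREE]
Op 3: free(a) -> (freed a); heap: [0-44 FREE]
Op 4: b = malloc(13) -> b = 0; heap: [0-12 ALLOC][13-44 FREE]
Op 5: b = realloc(b, 21) -> b = 0; heap: [0-20 ALLOC][21-44 FREE]
Op 6: c = malloc(4) -> c = 21; heap: [0-20 ALLOC][21-24 ALLOC][25-44 FREE]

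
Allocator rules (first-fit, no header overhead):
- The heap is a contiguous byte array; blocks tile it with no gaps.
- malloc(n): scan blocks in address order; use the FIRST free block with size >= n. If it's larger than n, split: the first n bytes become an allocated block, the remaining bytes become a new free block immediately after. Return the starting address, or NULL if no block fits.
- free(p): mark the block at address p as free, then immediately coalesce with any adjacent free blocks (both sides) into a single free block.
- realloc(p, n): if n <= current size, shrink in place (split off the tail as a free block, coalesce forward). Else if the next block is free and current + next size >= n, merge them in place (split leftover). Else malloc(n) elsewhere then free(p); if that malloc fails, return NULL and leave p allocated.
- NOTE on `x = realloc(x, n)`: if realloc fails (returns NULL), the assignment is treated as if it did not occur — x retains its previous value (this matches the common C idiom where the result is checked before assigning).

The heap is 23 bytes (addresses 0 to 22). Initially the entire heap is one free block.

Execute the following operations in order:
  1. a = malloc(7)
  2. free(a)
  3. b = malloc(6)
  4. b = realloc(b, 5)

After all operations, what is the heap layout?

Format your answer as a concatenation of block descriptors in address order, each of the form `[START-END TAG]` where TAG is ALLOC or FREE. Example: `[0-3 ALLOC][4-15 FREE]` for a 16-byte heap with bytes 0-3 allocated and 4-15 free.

Op 1: a = malloc(7) -> a = 0; heap: [0-6 ALLOC][7-22 FREE]
Op 2: free(a) -> (freed a); heap: [0-22 FREE]
Op 3: b = malloc(6) -> b = 0; heap: [0-5 ALLOC][6-22 FREE]
Op 4: b = realloc(b, 5) -> b = 0; heap: [0-4 ALLOC][5-22 FREE]

Answer: [0-4 ALLOC][5-22 FREE]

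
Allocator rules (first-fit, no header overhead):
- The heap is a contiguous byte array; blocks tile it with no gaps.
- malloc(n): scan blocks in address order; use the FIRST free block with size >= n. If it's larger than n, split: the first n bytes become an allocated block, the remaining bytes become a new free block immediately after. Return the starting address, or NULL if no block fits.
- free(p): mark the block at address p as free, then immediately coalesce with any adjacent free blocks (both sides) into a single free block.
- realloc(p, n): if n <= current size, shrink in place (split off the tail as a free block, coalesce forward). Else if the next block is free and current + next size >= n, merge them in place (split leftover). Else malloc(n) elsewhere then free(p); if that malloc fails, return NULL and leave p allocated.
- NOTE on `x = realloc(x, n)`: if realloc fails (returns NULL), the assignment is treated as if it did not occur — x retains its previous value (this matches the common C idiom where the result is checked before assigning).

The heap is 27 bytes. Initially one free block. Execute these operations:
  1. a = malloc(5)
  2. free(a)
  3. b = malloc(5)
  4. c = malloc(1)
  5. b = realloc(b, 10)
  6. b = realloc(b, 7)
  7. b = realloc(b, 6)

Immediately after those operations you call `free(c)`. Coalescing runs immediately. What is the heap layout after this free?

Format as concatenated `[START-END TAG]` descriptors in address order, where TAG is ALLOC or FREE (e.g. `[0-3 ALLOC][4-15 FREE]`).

Answer: [0-5 FREE][6-11 ALLOC][12-26 FREE]

Derivation:
Op 1: a = malloc(5) -> a = 0; heap: [0-4 ALLOC][5-26 FREE]
Op 2: free(a) -> (freed a); heap: [0-26 FREE]
Op 3: b = malloc(5) -> b = 0; heap: [0-4 ALLOC][5-26 FREE]
Op 4: c = malloc(1) -> c = 5; heap: [0-4 ALLOC][5-5 ALLOC][6-26 FREE]
Op 5: b = realloc(b, 10) -> b = 6; heap: [0-4 FREE][5-5 ALLOC][6-15 ALLOC][16-26 FREE]
Op 6: b = realloc(b, 7) -> b = 6; heap: [0-4 FREE][5-5 ALLOC][6-12 ALLOC][13-26 FREE]
Op 7: b = realloc(b, 6) -> b = 6; heap: [0-4 FREE][5-5 ALLOC][6-11 ALLOC][12-26 FREE]
free(c): c = 5 -> block [5-5 ALLOC]; mark free, coalesce with adjacent free neighbors -> [0-5 FREE][6-11 ALLOC][12-26 FREE]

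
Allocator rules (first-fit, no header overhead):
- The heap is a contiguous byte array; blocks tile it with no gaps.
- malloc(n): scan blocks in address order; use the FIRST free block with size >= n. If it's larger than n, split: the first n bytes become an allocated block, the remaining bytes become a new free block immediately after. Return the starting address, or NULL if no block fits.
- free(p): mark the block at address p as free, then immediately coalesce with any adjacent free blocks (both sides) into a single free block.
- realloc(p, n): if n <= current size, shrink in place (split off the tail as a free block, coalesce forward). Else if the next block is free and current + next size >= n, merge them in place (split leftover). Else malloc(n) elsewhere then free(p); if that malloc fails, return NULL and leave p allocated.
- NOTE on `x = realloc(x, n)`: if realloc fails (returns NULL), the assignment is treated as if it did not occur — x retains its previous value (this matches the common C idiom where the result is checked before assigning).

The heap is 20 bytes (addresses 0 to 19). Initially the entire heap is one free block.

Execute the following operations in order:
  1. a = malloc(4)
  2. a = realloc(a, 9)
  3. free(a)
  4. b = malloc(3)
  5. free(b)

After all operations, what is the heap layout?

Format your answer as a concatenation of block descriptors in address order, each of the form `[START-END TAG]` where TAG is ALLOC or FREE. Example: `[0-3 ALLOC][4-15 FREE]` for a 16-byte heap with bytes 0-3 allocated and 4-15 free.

Op 1: a = malloc(4) -> a = 0; heap: [0-3 ALLOC][4-19 FREE]
Op 2: a = realloc(a, 9) -> a = 0; heap: [0-8 ALLOC][9-19 FREE]
Op 3: free(a) -> (freed a); heap: [0-19 FREE]
Op 4: b = malloc(3) -> b = 0; heap: [0-2 ALLOC][3-19 FREE]
Op 5: free(b) -> (freed b); heap: [0-19 FREE]

Answer: [0-19 FREE]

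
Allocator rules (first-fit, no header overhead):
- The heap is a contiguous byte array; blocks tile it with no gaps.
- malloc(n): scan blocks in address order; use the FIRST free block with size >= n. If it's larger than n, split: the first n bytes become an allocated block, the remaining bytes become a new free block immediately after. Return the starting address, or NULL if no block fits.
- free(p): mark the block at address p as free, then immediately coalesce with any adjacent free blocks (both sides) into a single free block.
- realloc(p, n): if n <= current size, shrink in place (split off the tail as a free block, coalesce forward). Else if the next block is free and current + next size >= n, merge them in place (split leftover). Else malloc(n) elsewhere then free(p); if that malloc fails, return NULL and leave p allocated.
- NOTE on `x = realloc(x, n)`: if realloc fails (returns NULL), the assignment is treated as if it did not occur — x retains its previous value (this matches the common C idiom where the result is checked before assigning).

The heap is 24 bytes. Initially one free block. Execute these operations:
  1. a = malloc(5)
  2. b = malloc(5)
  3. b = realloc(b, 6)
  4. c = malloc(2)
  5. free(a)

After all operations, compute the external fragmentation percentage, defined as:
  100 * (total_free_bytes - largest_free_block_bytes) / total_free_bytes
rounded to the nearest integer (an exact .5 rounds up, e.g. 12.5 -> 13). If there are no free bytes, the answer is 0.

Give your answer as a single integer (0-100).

Op 1: a = malloc(5) -> a = 0; heap: [0-4 ALLOC][5-23 FREE]
Op 2: b = malloc(5) -> b = 5; heap: [0-4 ALLOC][5-9 ALLOC][10-23 FREE]
Op 3: b = realloc(b, 6) -> b = 5; heap: [0-4 ALLOC][5-10 ALLOC][11-23 FREE]
Op 4: c = malloc(2) -> c = 11; heap: [0-4 ALLOC][5-10 ALLOC][11-12 ALLOC][13-23 FREE]
Op 5: free(a) -> (freed a); heap: [0-4 FREE][5-10 ALLOC][11-12 ALLOC][13-23 FREE]
Free blocks: [5 11] total_free=16 largest=11 -> 100*(16-11)/16 = 500/16 = 31.25 -> rounds to 31

Answer: 31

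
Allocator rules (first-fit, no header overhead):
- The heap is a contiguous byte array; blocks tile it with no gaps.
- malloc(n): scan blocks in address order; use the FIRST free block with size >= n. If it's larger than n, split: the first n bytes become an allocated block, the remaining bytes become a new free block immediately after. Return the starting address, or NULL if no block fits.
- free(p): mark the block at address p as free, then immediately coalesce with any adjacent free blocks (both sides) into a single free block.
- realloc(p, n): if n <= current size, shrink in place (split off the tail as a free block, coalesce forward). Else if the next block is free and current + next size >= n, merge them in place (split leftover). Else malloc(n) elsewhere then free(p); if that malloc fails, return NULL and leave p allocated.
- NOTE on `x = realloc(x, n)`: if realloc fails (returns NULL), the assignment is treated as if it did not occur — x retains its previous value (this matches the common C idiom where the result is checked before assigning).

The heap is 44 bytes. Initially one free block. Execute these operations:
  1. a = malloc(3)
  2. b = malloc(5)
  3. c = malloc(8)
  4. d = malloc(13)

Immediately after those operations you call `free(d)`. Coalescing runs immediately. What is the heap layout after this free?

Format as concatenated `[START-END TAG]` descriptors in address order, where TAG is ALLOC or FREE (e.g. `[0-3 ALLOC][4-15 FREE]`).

Answer: [0-2 ALLOC][3-7 ALLOC][8-15 ALLOC][16-43 FREE]

Derivation:
Op 1: a = malloc(3) -> a = 0; heap: [0-2 ALLOC][3-43 FREE]
Op 2: b = malloc(5) -> b = 3; heap: [0-2 ALLOC][3-7 ALLOC][8-43 FREE]
Op 3: c = malloc(8) -> c = 8; heap: [0-2 ALLOC][3-7 ALLOC][8-15 ALLOC][16-43 FREE]
Op 4: d = malloc(13) -> d = 16; heap: [0-2 ALLOC][3-7 ALLOC][8-15 ALLOC][16-28 ALLOC][29-43 FREE]
free(d): d = 16 -> block [16-28 ALLOC]; mark free, coalesce with adjacent free neighbors -> [0-2 ALLOC][3-7 ALLOC][8-15 ALLOC][16-43 FREE]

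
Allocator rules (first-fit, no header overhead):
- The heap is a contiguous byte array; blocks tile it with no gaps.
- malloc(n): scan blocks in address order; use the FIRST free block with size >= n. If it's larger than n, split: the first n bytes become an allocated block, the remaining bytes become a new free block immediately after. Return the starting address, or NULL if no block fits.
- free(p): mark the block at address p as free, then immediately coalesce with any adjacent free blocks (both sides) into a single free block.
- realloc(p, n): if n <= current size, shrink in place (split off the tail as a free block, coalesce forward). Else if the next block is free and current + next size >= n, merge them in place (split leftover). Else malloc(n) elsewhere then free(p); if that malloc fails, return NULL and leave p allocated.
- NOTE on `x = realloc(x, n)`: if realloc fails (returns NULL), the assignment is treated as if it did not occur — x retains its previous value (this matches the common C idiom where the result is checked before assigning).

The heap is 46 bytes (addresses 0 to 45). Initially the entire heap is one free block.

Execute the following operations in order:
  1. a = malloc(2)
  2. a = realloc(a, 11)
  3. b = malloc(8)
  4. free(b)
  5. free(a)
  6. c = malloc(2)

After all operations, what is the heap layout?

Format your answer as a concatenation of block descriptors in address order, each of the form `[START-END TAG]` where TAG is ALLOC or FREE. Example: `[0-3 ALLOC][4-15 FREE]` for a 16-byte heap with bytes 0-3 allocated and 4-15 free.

Op 1: a = malloc(2) -> a = 0; heap: [0-1 ALLOC][2-45 FREE]
Op 2: a = realloc(a, 11) -> a = 0; heap: [0-10 ALLOC][11-45 FREE]
Op 3: b = malloc(8) -> b = 11; heap: [0-10 ALLOC][11-18 ALLOC][19-45 FREE]
Op 4: free(b) -> (freed b); heap: [0-10 ALLOC][11-45 FREE]
Op 5: free(a) -> (freed a); heap: [0-45 FREE]
Op 6: c = malloc(2) -> c = 0; heap: [0-1 ALLOC][2-45 FREE]

Answer: [0-1 ALLOC][2-45 FREE]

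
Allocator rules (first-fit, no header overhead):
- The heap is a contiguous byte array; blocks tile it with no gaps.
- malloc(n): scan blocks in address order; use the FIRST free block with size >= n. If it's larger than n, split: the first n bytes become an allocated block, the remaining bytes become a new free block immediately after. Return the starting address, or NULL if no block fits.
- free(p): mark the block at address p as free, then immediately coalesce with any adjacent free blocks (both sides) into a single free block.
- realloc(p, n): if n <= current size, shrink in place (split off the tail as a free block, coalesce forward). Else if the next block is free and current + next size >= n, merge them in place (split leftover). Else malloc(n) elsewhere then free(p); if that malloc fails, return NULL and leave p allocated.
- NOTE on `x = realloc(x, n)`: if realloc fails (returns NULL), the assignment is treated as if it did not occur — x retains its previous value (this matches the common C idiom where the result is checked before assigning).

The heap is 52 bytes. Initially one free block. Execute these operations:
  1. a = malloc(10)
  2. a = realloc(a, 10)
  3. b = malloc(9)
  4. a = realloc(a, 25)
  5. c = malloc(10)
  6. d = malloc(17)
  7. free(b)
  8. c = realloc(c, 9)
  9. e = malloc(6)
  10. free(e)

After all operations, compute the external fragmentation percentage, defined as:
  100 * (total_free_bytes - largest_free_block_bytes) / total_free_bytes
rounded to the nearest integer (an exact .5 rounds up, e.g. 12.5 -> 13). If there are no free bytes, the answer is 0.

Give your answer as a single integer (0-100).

Op 1: a = malloc(10) -> a = 0; heap: [0-9 ALLOC][10-51 FREE]
Op 2: a = realloc(a, 10) -> a = 0; heap: [0-9 ALLOC][10-51 FREE]
Op 3: b = malloc(9) -> b = 10; heap: [0-9 ALLOC][10-18 ALLOC][19-51 FREE]
Op 4: a = realloc(a, 25) -> a = 19; heap: [0-9 FREE][10-18 ALLOC][19-43 ALLOC][44-51 FREE]
Op 5: c = malloc(10) -> c = 0; heap: [0-9 ALLOC][10-18 ALLOC][19-43 ALLOC][44-51 FREE]
Op 6: d = malloc(17) -> d = NULL; heap: [0-9 ALLOC][10-18 ALLOC][19-43 ALLOC][44-51 FREE]
Op 7: free(b) -> (freed b); heap: [0-9 ALLOC][10-18 FREE][19-43 ALLOC][44-51 FREE]
Op 8: c = realloc(c, 9) -> c = 0; heap: [0-8 ALLOC][9-18 FREE][19-43 ALLOC][44-51 FREE]
Op 9: e = malloc(6) -> e = 9; heap: [0-8 ALLOC][9-14 ALLOC][15-18 FREE][19-43 ALLOC][44-51 FREE]
Op 10: free(e) -> (freed e); heap: [0-8 ALLOC][9-18 FREE][19-43 ALLOC][44-51 FREE]
Free blocks: [10 8] total_free=18 largest=10 -> 100*(18-10)/18 = 800/18 ≈ 44.444 -> rounds to 44

Answer: 44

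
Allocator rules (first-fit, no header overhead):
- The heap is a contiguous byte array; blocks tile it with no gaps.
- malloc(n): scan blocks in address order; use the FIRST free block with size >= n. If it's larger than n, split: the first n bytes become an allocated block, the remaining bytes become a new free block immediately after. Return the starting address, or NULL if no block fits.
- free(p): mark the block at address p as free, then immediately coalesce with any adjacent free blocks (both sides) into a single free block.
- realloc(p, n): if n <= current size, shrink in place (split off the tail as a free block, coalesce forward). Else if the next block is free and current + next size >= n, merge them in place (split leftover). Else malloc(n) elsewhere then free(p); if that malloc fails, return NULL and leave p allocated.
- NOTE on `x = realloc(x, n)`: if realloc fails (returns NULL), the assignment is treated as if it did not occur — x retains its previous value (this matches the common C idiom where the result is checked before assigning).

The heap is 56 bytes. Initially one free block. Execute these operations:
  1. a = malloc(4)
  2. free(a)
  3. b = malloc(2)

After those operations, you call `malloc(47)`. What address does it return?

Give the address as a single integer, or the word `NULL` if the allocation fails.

Op 1: a = malloc(4) -> a = 0; heap: [0-3 ALLOC][4-55 FREE]
Op 2: free(a) -> (freed a); heap: [0-55 FREE]
Op 3: b = malloc(2) -> b = 0; heap: [0-1 ALLOC][2-55 FREE]
malloc(47): first-fit scan over [0-1 ALLOC][2-55 FREE] -> 2

Answer: 2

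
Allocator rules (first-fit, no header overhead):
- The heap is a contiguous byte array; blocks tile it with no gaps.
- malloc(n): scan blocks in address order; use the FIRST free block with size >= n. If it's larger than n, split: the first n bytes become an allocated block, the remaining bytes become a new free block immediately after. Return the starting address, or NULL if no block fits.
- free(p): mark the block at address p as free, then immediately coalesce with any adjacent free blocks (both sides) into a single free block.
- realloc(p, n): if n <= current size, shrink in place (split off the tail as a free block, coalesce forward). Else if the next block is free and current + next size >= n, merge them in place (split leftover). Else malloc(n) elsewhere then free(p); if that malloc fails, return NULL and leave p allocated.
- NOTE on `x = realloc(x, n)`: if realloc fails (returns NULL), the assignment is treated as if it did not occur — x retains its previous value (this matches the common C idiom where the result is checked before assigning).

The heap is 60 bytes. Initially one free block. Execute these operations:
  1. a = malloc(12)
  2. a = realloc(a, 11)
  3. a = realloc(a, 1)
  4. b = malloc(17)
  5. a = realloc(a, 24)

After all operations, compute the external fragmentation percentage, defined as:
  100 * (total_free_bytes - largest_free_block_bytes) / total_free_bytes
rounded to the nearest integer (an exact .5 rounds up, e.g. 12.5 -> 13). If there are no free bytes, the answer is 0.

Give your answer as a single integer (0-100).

Op 1: a = malloc(12) -> a = 0; heap: [0-11 ALLOC][12-59 FREE]
Op 2: a = realloc(a, 11) -> a = 0; heap: [0-10 ALLOC][11-59 FREE]
Op 3: a = realloc(a, 1) -> a = 0; heap: [0-0 ALLOC][1-59 FREE]
Op 4: b = malloc(17) -> b = 1; heap: [0-0 ALLOC][1-17 ALLOC][18-59 FREE]
Op 5: a = realloc(a, 24) -> a = 18; heap: [0-0 FREE][1-17 ALLOC][18-41 ALLOC][42-59 FREE]
Free blocks: [1 18] total_free=19 largest=18 -> 100*(19-18)/19 = 100/19 ≈ 5.263 -> rounds to 5

Answer: 5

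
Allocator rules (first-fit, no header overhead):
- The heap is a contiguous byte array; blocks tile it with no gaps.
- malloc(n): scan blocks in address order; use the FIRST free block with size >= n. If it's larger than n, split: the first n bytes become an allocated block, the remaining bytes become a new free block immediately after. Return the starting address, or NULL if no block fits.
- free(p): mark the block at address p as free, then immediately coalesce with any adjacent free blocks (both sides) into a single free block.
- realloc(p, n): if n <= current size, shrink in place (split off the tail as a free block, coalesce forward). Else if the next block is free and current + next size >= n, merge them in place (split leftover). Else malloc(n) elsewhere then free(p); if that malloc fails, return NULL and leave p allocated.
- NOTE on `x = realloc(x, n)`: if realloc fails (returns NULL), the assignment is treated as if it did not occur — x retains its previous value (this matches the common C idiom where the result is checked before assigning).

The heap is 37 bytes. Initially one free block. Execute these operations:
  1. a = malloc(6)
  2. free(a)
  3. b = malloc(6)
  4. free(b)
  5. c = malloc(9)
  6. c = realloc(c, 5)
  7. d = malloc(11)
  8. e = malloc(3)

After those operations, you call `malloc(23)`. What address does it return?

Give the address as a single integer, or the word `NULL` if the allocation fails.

Answer: NULL

Derivation:
Op 1: a = malloc(6) -> a = 0; heap: [0-5 ALLOC][6-36 FREE]
Op 2: free(a) -> (freed a); heap: [0-36 FREE]
Op 3: b = malloc(6) -> b = 0; heap: [0-5 ALLOC][6-36 FREE]
Op 4: free(b) -> (freed b); heap: [0-36 FREE]
Op 5: c = malloc(9) -> c = 0; heap: [0-8 ALLOC][9-36 FREE]
Op 6: c = realloc(c, 5) -> c = 0; heap: [0-4 ALLOC][5-36 FREE]
Op 7: d = malloc(11) -> d = 5; heap: [0-4 ALLOC][5-15 ALLOC][16-36 FREE]
Op 8: e = malloc(3) -> e = 16; heap: [0-4 ALLOC][5-15 ALLOC][16-18 ALLOC][19-36 FREE]
malloc(23): first-fit scan over [0-4 ALLOC][5-15 ALLOC][16-18 ALLOC][19-36 FREE] -> NULL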